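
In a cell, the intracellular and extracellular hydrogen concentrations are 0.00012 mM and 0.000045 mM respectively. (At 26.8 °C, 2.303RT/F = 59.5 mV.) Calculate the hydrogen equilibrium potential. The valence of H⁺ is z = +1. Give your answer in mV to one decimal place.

-25.3 mV

E = (59.5/z) · log₁₀([H⁺]_out/[H⁺]_in) with z = +1.
= (59.5/1) · log₁₀(0.000045/0.00012) = 59.50 · log₁₀(0.375)
= 59.50 · (-0.4260) = -25.35 mV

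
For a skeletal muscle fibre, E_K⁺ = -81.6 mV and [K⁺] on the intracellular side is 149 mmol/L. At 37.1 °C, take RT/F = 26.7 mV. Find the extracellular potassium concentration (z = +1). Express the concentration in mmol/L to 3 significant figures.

7.01 mmol/L

Nernst: E = (26.7/1) · ln([out]/[in]), so ln([out]/[in]) = -81.6 × 1 / 26.7 = -3.0562.
[out]/[in] = e^(-3.0562) = 0.04707.
[out] = 0.04707 × 149 = 7.013 mmol/L.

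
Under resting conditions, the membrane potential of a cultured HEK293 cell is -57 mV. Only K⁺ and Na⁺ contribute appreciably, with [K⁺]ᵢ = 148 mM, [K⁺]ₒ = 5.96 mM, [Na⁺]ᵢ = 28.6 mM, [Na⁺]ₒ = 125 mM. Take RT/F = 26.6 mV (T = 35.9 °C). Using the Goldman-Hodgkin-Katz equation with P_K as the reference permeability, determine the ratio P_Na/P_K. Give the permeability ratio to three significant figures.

Let α = P_Na/P_K. GHK: Vm = 26.6·ln[(Kₒ + α·Naₒ)/(Kᵢ + α·Naᵢ)].
e^(Vm/26.6) = e^(-57.0/26.6) = 0.11732
So 0.11732·(Kᵢ + α·Naᵢ) = Kₒ + α·Naₒ → α = (0.11732·148.0 − 5.96) / (125.0 − 0.11732·28.6)
α = (17.36 − 5.96) / (125.0 − 3.355) = 11.4/121.6 = 0.09374

0.0937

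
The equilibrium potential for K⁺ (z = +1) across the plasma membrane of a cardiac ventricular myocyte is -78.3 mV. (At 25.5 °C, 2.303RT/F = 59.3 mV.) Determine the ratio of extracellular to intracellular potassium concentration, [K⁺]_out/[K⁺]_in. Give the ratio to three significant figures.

0.0478

log₁₀([out]/[in]) = E·z/(59.3) = -78.3 × 1 / 59.3 = -1.3204
[out]/[in] = 10^(-1.3204) = 0.04782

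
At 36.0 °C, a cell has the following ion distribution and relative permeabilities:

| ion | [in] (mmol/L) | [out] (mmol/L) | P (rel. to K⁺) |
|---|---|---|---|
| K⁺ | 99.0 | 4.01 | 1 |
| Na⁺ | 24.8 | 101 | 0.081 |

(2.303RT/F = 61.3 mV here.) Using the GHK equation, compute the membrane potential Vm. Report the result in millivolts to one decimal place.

-56.3 mV

Vm = 61.3 · log₁₀[(Σ P·[cation]ₒ + Σ P·[anion]ᵢ) / (Σ P·[cation]ᵢ + Σ P·[anion]ₒ)]
Numerator = 1×4.01 + 0.081×101 = 12.19
Denominator = 1×99.0 + 0.081×24.8 = 101
Vm = 61.3 · log₁₀(0.12069) = 61.3 × (-0.9183) = -56.29 mV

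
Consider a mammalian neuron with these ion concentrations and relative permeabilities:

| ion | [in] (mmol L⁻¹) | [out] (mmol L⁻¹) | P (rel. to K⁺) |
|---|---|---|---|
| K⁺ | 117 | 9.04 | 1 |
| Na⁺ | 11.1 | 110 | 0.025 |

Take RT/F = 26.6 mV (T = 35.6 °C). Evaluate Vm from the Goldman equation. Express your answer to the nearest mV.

-61 mV

Vm = 26.6 · ln[(Σ P·[cation]ₒ + Σ P·[anion]ᵢ) / (Σ P·[cation]ᵢ + Σ P·[anion]ₒ)]
Numerator = 1×9.04 + 0.025×110 = 11.79
Denominator = 1×117 + 0.025×11.1 = 117.3
Vm = 26.6 · ln(0.10053) = 26.6 × (-2.2973) = -61.11 mV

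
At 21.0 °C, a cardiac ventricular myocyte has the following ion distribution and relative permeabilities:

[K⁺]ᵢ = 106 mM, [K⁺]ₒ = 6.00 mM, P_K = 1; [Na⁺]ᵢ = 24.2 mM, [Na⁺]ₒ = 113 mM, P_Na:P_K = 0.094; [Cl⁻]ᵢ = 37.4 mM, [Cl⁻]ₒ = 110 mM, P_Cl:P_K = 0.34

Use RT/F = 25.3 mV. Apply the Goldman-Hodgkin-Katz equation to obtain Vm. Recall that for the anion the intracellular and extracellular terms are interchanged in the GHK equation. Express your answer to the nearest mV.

Vm = 25.3 · ln[(Σ P·[cation]ₒ + Σ P·[anion]ᵢ) / (Σ P·[cation]ᵢ + Σ P·[anion]ₒ)]
Numerator = 1×6.00 + 0.094×113 + 0.34×37.4 = 29.34
Denominator = 1×106 + 0.094×24.2 + 0.34×110 = 145.7
Vm = 25.3 · ln(0.20139) = 25.3 × (-1.6025) = -40.54 mV

-41 mV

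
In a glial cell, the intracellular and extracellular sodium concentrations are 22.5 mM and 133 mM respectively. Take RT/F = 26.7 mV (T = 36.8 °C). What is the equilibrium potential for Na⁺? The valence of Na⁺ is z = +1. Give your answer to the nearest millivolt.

47 mV

E = (26.7/z) · ln([Na⁺]_out/[Na⁺]_in) with z = +1.
= (26.7/1) · ln(133/22.5) = 26.70 · ln(5.911)
= 26.70 · (1.7768) = 47.44 mV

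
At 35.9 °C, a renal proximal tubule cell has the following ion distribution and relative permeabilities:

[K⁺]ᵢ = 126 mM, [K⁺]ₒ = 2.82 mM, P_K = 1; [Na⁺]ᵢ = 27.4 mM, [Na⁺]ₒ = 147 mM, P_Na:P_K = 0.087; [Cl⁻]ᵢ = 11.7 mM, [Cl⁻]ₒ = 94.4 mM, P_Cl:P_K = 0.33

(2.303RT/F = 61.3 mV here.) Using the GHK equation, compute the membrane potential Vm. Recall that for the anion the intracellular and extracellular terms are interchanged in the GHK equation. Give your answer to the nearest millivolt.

Vm = 61.3 · log₁₀[(Σ P·[cation]ₒ + Σ P·[anion]ᵢ) / (Σ P·[cation]ᵢ + Σ P·[anion]ₒ)]
Numerator = 1×2.82 + 0.087×147 + 0.33×11.7 = 19.47
Denominator = 1×126 + 0.087×27.4 + 0.33×94.4 = 159.5
Vm = 61.3 · log₁₀(0.12204) = 61.3 × (-0.9135) = -56.00 mV

-56 mV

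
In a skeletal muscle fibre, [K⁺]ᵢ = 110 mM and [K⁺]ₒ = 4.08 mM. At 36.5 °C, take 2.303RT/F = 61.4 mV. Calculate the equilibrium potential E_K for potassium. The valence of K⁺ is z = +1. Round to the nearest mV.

-88 mV

E = (61.4/z) · log₁₀([K⁺]_out/[K⁺]_in) with z = +1.
= (61.4/1) · log₁₀(4.08/110) = 61.40 · log₁₀(0.03709)
= 61.40 · (-1.4307) = -87.85 mV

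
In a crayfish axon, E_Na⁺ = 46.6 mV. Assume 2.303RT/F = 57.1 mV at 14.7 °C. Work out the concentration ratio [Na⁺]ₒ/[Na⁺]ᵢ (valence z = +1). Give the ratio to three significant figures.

log₁₀([out]/[in]) = E·z/(57.1) = 46.6 × 1 / 57.1 = 0.8161
[out]/[in] = 10^(0.8161) = 6.548

6.55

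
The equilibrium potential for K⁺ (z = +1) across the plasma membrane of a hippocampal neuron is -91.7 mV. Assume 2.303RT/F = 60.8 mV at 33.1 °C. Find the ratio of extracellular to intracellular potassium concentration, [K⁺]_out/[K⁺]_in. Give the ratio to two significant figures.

log₁₀([out]/[in]) = E·z/(60.8) = -91.7 × 1 / 60.8 = -1.5082
[out]/[in] = 10^(-1.5082) = 0.03103

0.031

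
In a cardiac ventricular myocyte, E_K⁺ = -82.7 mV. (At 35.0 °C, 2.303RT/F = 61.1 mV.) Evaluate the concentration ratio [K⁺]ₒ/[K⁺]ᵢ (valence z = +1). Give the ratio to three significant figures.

0.0443

log₁₀([out]/[in]) = E·z/(61.1) = -82.7 × 1 / 61.1 = -1.3535
[out]/[in] = 10^(-1.3535) = 0.04431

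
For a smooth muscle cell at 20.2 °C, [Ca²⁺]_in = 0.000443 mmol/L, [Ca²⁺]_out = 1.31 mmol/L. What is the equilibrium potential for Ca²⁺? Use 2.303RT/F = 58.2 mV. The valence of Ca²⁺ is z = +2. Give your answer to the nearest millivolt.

101 mV

E = (58.2/z) · log₁₀([Ca²⁺]_out/[Ca²⁺]_in) with z = +2.
= (58.2/2) · log₁₀(1.31/0.000443) = 29.10 · log₁₀(2957)
= 29.10 · (3.4709) = 101.00 mV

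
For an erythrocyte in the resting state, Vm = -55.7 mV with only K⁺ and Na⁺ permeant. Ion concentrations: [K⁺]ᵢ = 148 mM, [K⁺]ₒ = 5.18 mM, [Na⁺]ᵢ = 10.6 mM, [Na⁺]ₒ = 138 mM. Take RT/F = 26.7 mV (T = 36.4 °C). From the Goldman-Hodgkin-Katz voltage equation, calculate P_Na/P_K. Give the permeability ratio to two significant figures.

0.097

Let α = P_Na/P_K. GHK: Vm = 26.7·ln[(Kₒ + α·Naₒ)/(Kᵢ + α·Naᵢ)].
e^(Vm/26.7) = e^(-55.7/26.7) = 0.12417
So 0.12417·(Kᵢ + α·Naᵢ) = Kₒ + α·Naₒ → α = (0.12417·148.0 − 5.18) / (138.0 − 0.12417·10.6)
α = (18.38 − 5.18) / (138.0 − 1.316) = 13.2/136.7 = 0.09655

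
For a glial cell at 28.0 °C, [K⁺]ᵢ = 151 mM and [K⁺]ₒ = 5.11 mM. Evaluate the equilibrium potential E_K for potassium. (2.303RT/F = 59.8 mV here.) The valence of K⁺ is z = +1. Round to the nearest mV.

-88 mV

E = (59.8/z) · log₁₀([K⁺]_out/[K⁺]_in) with z = +1.
= (59.8/1) · log₁₀(5.11/151) = 59.80 · log₁₀(0.03384)
= 59.80 · (-1.4706) = -87.94 mV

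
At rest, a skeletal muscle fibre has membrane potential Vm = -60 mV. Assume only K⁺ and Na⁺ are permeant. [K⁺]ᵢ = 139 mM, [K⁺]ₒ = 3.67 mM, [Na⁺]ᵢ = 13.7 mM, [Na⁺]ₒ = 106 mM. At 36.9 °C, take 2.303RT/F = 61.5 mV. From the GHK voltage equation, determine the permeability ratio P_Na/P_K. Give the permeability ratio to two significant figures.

0.11

Let α = P_Na/P_K. GHK: Vm = 61.5·log₁₀[(Kₒ + α·Naₒ)/(Kᵢ + α·Naᵢ)].
10^(Vm/61.5) = 10^(-60.0/61.5) = 0.10578
So 0.10578·(Kᵢ + α·Naᵢ) = Kₒ + α·Naₒ → α = (0.10578·139.0 − 3.67) / (106.0 − 0.10578·13.7)
α = (14.7 − 3.67) / (106.0 − 1.449) = 11.03/104.6 = 0.1055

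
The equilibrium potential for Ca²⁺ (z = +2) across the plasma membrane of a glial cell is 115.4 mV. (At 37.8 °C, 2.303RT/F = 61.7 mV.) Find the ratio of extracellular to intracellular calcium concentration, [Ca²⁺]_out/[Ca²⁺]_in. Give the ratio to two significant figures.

log₁₀([out]/[in]) = E·z/(61.7) = 115.4 × 2 / 61.7 = 3.7407
[out]/[in] = 10^(3.7407) = 5504

5500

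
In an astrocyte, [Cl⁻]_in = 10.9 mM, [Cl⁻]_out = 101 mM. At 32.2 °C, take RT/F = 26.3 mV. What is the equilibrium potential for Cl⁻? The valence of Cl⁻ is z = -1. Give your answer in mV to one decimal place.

E = (26.3/z) · ln([Cl⁻]_out/[Cl⁻]_in) with z = -1.
For an anion, dividing by z = -1 reverses the sign.
= (26.3/-1) · ln(101/10.9) = -26.30 · ln(9.266)
= -26.30 · (2.2264) = -58.55 mV

-58.6 mV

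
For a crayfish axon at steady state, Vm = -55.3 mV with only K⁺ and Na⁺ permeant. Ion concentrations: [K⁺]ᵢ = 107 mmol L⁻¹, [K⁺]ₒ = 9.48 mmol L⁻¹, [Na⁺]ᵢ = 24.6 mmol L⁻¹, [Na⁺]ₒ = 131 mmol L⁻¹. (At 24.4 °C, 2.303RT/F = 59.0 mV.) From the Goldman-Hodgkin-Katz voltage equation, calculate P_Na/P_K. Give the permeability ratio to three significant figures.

0.0225

Let α = P_Na/P_K. GHK: Vm = 59.0·log₁₀[(Kₒ + α·Naₒ)/(Kᵢ + α·Naᵢ)].
10^(Vm/59.0) = 10^(-55.3/59.0) = 0.11553
So 0.11553·(Kᵢ + α·Naᵢ) = Kₒ + α·Naₒ → α = (0.11553·107.0 − 9.48) / (131.0 − 0.11553·24.6)
α = (12.36 − 9.48) / (131.0 − 2.842) = 2.882/128.2 = 0.02249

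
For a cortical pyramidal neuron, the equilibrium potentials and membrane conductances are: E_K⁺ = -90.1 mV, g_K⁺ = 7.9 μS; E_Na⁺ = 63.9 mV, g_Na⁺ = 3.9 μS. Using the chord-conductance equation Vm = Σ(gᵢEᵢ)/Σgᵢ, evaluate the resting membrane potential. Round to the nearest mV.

-39 mV

Σ gᵢEᵢ = 7.9·(-90.1) + 3.9·(63.9) = -462.58
Σ gᵢ = 7.9 + 3.9 = 11.8
Vm = -462.58 / 11.8 = -39.20 mV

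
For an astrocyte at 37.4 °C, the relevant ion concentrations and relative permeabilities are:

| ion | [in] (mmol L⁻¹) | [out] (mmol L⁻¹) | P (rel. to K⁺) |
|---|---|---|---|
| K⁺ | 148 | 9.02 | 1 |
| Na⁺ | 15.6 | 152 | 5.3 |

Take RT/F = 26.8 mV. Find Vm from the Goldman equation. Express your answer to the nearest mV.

34 mV

Vm = 26.8 · ln[(Σ P·[cation]ₒ + Σ P·[anion]ᵢ) / (Σ P·[cation]ᵢ + Σ P·[anion]ₒ)]
Numerator = 1×9.02 + 5.3×152 = 814.6
Denominator = 1×148 + 5.3×15.6 = 230.7
Vm = 26.8 · ln(3.5314) = 26.8 × (1.2617) = 33.81 mV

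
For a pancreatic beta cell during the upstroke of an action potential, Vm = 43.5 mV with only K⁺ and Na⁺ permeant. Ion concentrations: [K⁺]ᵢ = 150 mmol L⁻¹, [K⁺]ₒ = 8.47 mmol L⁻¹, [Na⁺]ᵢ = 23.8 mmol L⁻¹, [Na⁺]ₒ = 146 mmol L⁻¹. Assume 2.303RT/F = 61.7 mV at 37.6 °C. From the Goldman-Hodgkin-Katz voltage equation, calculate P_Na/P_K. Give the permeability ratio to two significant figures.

Let α = P_Na/P_K. GHK: Vm = 61.7·log₁₀[(Kₒ + α·Naₒ)/(Kᵢ + α·Naᵢ)].
10^(Vm/61.7) = 10^(43.5/61.7) = 5.0702
So 5.0702·(Kᵢ + α·Naᵢ) = Kₒ + α·Naₒ → α = (5.0702·150.0 − 8.47) / (146.0 − 5.0702·23.8)
α = (760.5 − 8.47) / (146.0 − 120.7) = 752.1/25.33 = 29.69

30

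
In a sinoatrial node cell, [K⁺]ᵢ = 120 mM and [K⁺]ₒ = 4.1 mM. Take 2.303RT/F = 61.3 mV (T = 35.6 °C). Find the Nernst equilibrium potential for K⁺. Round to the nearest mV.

E = (61.3/z) · log₁₀([K⁺]_out/[K⁺]_in) with z = +1.
= (61.3/1) · log₁₀(4.1/120) = 61.30 · log₁₀(0.03417)
= 61.30 · (-1.4664) = -89.89 mV

-90 mV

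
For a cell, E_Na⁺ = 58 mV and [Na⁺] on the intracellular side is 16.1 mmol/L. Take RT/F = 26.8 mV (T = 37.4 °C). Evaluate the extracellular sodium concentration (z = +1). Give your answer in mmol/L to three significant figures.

Nernst: E = (26.8/1) · ln([out]/[in]), so ln([out]/[in]) = 58.0 × 1 / 26.8 = 2.1642.
[out]/[in] = e^(2.1642) = 8.707.
[out] = 8.707 × 16.1 = 140.2 mmol/L.

140 mmol/L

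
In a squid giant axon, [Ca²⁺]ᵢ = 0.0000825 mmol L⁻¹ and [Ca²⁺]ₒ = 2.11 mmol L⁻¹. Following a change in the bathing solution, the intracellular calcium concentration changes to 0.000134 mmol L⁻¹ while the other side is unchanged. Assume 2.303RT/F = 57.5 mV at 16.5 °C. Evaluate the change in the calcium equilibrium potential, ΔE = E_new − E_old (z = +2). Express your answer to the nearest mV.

E_old = (57.5/2)·log₁₀(2.11/0.0000825) = 126.73 mV
E_new = (57.5/2)·log₁₀(2.11/0.000134) = 120.67 mV
ΔE = 120.67 − (126.73) = -6.06 mV

-6 mV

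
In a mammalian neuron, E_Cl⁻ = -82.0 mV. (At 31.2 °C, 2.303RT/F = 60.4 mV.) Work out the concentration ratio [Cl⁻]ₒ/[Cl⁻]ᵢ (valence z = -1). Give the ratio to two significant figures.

log₁₀([out]/[in]) = E·z/(60.4) = -82.0 × -1 / 60.4 = 1.3576
[out]/[in] = 10^(1.3576) = 22.78

23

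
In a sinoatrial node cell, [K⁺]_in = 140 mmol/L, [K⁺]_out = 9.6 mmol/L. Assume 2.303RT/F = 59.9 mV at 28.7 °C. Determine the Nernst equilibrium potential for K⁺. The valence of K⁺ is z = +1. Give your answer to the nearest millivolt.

-70 mV

E = (59.9/z) · log₁₀([K⁺]_out/[K⁺]_in) with z = +1.
= (59.9/1) · log₁₀(9.6/140) = 59.90 · log₁₀(0.06857)
= 59.90 · (-1.1639) = -69.72 mV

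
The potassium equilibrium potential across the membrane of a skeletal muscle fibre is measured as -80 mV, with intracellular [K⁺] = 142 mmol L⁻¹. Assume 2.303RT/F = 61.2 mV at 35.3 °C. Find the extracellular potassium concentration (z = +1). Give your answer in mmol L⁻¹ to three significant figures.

Nernst: E = (61.2/1) · log₁₀([out]/[in]), so log₁₀([out]/[in]) = -80.0 × 1 / 61.2 = -1.3072.
[out]/[in] = 10^(-1.3072) = 0.0493.
[out] = 0.0493 × 142 = 7 mmol L⁻¹.

7.00 mmol L⁻¹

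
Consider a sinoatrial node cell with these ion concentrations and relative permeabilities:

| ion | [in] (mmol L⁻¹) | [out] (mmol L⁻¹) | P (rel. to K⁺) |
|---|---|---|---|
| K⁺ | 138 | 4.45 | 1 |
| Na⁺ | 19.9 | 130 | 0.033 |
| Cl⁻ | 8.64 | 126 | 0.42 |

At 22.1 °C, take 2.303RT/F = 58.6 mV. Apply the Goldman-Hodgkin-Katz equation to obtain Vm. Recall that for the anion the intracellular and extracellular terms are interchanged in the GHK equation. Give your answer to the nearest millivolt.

-70 mV

Vm = 58.6 · log₁₀[(Σ P·[cation]ₒ + Σ P·[anion]ᵢ) / (Σ P·[cation]ᵢ + Σ P·[anion]ₒ)]
Numerator = 1×4.45 + 0.033×130 + 0.42×8.64 = 12.37
Denominator = 1×138 + 0.033×19.9 + 0.42×126 = 191.6
Vm = 58.6 · log₁₀(0.064563) = 58.6 × (-1.1900) = -69.73 mV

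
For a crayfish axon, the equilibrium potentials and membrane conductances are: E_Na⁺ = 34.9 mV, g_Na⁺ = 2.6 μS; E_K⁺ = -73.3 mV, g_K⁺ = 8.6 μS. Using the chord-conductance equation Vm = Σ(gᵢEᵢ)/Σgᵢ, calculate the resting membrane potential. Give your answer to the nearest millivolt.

Σ gᵢEᵢ = 2.6·(34.9) + 8.6·(-73.3) = -539.64
Σ gᵢ = 2.6 + 8.6 = 11.2
Vm = -539.64 / 11.2 = -48.18 mV

-48 mV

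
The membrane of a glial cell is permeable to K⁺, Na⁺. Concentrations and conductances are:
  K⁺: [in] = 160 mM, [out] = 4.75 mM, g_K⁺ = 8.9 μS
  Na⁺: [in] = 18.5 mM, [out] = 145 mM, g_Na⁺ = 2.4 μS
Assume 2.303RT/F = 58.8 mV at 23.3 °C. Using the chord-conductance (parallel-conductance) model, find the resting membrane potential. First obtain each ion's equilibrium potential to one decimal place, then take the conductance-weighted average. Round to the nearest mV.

-60 mV

E_K⁺ = (58.8/1)·log₁₀(4.75/160) = -89.8 mV
E_Na⁺ = (58.8/1)·log₁₀(145/18.5) = 52.6 mV
Vm = (Σ gᵢEᵢ)/(Σ gᵢ) = (8.9·-89.8 + 2.4·52.6) / (8.9 + 2.4)
= -672.98 / 11.3 = -59.56 mV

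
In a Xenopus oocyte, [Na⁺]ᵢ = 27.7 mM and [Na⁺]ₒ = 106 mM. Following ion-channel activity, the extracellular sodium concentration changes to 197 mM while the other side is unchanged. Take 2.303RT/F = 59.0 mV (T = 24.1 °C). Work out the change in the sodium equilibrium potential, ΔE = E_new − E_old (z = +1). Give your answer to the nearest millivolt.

E_old = (59.0/1)·log₁₀(106/27.7) = 34.39 mV
E_new = (59.0/1)·log₁₀(197/27.7) = 50.27 mV
ΔE = 50.27 − (34.39) = 15.88 mV

16 mV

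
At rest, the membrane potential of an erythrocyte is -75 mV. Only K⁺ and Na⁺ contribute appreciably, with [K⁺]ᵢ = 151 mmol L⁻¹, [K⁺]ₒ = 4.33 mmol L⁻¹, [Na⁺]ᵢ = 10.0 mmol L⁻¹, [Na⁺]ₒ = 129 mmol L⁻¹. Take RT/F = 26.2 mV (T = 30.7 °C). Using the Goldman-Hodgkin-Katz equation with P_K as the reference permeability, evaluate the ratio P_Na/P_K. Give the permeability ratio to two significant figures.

0.033

Let α = P_Na/P_K. GHK: Vm = 26.2·ln[(Kₒ + α·Naₒ)/(Kᵢ + α·Naᵢ)].
e^(Vm/26.2) = e^(-75.0/26.2) = 0.05712
So 0.05712·(Kᵢ + α·Naᵢ) = Kₒ + α·Naₒ → α = (0.05712·151.0 − 4.33) / (129.0 − 0.05712·10.0)
α = (8.625 − 4.33) / (129.0 − 0.5712) = 4.295/128.4 = 0.03344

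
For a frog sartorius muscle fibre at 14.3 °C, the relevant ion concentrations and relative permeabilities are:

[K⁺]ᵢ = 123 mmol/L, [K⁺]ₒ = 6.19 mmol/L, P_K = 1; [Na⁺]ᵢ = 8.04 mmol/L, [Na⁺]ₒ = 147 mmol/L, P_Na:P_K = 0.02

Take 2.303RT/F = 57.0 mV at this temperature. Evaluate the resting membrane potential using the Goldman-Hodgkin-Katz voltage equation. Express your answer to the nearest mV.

-64 mV

Vm = 57.0 · log₁₀[(Σ P·[cation]ₒ + Σ P·[anion]ᵢ) / (Σ P·[cation]ᵢ + Σ P·[anion]ₒ)]
Numerator = 1×6.19 + 0.02×147 = 9.13
Denominator = 1×123 + 0.02×8.04 = 123.2
Vm = 57.0 · log₁₀(0.074131) = 57.0 × (-1.1300) = -64.41 mV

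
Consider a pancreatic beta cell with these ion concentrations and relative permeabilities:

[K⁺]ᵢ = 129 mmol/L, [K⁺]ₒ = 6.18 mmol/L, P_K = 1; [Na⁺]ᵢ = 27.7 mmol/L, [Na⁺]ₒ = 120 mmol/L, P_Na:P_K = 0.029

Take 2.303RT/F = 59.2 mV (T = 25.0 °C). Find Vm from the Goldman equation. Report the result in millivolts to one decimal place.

Vm = 59.2 · log₁₀[(Σ P·[cation]ₒ + Σ P·[anion]ᵢ) / (Σ P·[cation]ᵢ + Σ P·[anion]ₒ)]
Numerator = 1×6.18 + 0.029×120 = 9.66
Denominator = 1×129 + 0.029×27.7 = 129.8
Vm = 59.2 · log₁₀(0.07442) = 59.2 × (-1.1283) = -66.80 mV

-66.8 mV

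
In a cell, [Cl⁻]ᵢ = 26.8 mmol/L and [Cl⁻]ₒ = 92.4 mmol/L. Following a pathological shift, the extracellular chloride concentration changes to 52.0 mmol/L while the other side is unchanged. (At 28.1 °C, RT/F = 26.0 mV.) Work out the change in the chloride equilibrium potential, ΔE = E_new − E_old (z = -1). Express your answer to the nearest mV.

E_old = (26.0/-1)·ln(92.4/26.8) = -32.18 mV
E_new = (26.0/-1)·ln(52.0/26.8) = -17.23 mV
ΔE = -17.23 − (-32.18) = 14.95 mV

15 mV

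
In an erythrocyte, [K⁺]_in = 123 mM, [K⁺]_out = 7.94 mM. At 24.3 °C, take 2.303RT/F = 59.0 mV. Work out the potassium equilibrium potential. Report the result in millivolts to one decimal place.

-70.2 mV

E = (59.0/z) · log₁₀([K⁺]_out/[K⁺]_in) with z = +1.
= (59.0/1) · log₁₀(7.94/123) = 59.00 · log₁₀(0.06455)
= 59.00 · (-1.1901) = -70.21 mV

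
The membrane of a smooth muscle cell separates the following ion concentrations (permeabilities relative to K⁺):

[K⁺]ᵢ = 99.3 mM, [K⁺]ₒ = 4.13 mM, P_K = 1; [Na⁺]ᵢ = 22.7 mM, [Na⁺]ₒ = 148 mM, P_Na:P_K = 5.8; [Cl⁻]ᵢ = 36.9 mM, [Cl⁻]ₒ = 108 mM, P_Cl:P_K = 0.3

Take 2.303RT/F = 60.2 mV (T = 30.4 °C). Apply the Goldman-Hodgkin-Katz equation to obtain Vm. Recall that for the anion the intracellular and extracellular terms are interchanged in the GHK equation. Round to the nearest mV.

Vm = 60.2 · log₁₀[(Σ P·[cation]ₒ + Σ P·[anion]ᵢ) / (Σ P·[cation]ᵢ + Σ P·[anion]ₒ)]
Numerator = 1×4.13 + 5.8×148 + 0.3×36.9 = 873.6
Denominator = 1×99.3 + 5.8×22.7 + 0.3×108 = 263.4
Vm = 60.2 · log₁₀(3.3171) = 60.2 × (0.5208) = 31.35 mV

31 mV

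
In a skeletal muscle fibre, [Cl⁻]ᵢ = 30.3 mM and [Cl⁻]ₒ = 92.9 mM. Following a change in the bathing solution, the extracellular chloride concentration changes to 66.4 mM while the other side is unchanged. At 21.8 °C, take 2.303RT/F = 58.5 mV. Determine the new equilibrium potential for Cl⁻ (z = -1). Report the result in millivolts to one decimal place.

-19.9 mV

After the shift: [Cl⁻]_out = 66.4, [Cl⁻]_in = 30.3 mM.
E_new = (58.5/-1)·log₁₀(66.4/30.3) = -58.50 · (0.3407) = -19.93 mV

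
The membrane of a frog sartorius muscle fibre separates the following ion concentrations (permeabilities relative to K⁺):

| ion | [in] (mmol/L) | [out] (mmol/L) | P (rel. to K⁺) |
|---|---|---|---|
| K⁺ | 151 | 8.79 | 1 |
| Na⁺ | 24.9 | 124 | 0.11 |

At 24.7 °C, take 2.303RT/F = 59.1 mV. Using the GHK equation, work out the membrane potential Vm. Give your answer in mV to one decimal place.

Vm = 59.1 · log₁₀[(Σ P·[cation]ₒ + Σ P·[anion]ᵢ) / (Σ P·[cation]ᵢ + Σ P·[anion]ₒ)]
Numerator = 1×8.79 + 0.11×124 = 22.43
Denominator = 1×151 + 0.11×24.9 = 153.7
Vm = 59.1 · log₁₀(0.1459) = 59.1 × (-0.8360) = -49.40 mV

-49.4 mV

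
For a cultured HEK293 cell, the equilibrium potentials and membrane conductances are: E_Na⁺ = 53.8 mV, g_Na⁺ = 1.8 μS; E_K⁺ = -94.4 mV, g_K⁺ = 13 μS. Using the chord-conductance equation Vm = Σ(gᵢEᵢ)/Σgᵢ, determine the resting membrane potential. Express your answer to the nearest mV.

Σ gᵢEᵢ = 1.8·(53.8) + 13·(-94.4) = -1130.36
Σ gᵢ = 1.8 + 13 = 14.8
Vm = -1130.36 / 14.8 = -76.38 mV

-76 mV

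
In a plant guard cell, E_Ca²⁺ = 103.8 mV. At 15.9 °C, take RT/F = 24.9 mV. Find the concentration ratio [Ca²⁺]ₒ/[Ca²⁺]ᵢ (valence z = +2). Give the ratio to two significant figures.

4200

ln([out]/[in]) = E·z/(24.9) = 103.8 × 2 / 24.9 = 8.3373
[out]/[in] = e^(8.3373) = 4177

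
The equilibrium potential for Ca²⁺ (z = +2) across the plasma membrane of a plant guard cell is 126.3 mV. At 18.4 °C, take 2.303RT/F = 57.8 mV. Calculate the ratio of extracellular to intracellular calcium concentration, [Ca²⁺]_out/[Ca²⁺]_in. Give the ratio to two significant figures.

log₁₀([out]/[in]) = E·z/(57.8) = 126.3 × 2 / 57.8 = 4.3702
[out]/[in] = 10^(4.3702) = 2.346e+04

23000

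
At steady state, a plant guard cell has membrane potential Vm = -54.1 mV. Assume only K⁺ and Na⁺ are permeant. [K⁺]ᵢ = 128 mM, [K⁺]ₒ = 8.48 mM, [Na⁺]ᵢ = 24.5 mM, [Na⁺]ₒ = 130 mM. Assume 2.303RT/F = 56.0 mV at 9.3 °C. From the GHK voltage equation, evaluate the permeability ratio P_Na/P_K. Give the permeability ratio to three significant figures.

0.0421

Let α = P_Na/P_K. GHK: Vm = 56.0·log₁₀[(Kₒ + α·Naₒ)/(Kᵢ + α·Naᵢ)].
10^(Vm/56.0) = 10^(-54.1/56.0) = 0.10813
So 0.10813·(Kᵢ + α·Naᵢ) = Kₒ + α·Naₒ → α = (0.10813·128.0 − 8.48) / (130.0 − 0.10813·24.5)
α = (13.84 − 8.48) / (130.0 − 2.649) = 5.36/127.4 = 0.04209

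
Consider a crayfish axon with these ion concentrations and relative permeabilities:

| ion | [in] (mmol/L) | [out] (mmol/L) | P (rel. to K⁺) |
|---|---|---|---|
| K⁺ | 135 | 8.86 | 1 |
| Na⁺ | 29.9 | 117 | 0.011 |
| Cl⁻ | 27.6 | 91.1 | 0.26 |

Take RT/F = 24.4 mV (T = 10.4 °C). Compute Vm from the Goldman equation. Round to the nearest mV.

Vm = 24.4 · ln[(Σ P·[cation]ₒ + Σ P·[anion]ᵢ) / (Σ P·[cation]ᵢ + Σ P·[anion]ₒ)]
Numerator = 1×8.86 + 0.011×117 + 0.26×27.6 = 17.32
Denominator = 1×135 + 0.011×29.9 + 0.26×91.1 = 159
Vm = 24.4 · ln(0.10894) = 24.4 × (-2.2170) = -54.09 mV

-54 mV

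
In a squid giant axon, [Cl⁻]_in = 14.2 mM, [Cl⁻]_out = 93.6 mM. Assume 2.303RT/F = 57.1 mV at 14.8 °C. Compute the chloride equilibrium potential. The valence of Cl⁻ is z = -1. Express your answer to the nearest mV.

E = (57.1/z) · log₁₀([Cl⁻]_out/[Cl⁻]_in) with z = -1.
For an anion, dividing by z = -1 reverses the sign.
= (57.1/-1) · log₁₀(93.6/14.2) = -57.10 · log₁₀(6.592)
= -57.10 · (0.8190) = -46.76 mV

-47 mV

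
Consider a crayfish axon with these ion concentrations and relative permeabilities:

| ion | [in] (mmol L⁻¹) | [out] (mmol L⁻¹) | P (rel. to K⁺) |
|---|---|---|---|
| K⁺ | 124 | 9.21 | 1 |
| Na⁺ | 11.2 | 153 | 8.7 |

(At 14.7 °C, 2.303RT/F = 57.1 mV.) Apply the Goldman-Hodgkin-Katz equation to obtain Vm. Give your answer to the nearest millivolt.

45 mV

Vm = 57.1 · log₁₀[(Σ P·[cation]ₒ + Σ P·[anion]ᵢ) / (Σ P·[cation]ᵢ + Σ P·[anion]ₒ)]
Numerator = 1×9.21 + 8.7×153 = 1340
Denominator = 1×124 + 8.7×11.2 = 221.4
Vm = 57.1 · log₁₀(6.0527) = 57.1 × (0.7819) = 44.65 mV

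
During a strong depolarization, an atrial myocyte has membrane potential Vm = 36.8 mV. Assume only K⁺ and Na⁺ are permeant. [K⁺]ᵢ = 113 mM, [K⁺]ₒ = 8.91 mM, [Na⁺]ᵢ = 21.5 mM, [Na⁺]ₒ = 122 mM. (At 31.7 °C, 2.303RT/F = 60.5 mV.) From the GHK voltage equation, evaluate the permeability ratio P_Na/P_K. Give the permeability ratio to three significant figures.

Let α = P_Na/P_K. GHK: Vm = 60.5·log₁₀[(Kₒ + α·Naₒ)/(Kᵢ + α·Naᵢ)].
10^(Vm/60.5) = 10^(36.8/60.5) = 4.0576
So 4.0576·(Kᵢ + α·Naᵢ) = Kₒ + α·Naₒ → α = (4.0576·113.0 − 8.91) / (122.0 − 4.0576·21.5)
α = (458.5 − 8.91) / (122.0 − 87.24) = 449.6/34.76 = 12.93

12.9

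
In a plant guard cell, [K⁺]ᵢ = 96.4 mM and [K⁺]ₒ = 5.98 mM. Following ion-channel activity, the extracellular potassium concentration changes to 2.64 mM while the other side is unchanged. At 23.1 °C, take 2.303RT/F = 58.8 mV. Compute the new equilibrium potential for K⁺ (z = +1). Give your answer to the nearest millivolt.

-92 mV

After the shift: [K⁺]_out = 2.64, [K⁺]_in = 96.4 mM.
E_new = (58.8/1)·log₁₀(2.64/96.4) = 58.80 · (-1.5625) = -91.87 mV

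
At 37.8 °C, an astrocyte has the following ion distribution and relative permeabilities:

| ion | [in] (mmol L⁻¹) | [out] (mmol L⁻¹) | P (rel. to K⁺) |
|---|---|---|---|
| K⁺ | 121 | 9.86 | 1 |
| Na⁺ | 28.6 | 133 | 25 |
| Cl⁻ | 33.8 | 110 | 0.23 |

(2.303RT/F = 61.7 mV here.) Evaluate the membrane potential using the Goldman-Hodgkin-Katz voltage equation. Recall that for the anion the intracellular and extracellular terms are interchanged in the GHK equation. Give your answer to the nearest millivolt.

36 mV

Vm = 61.7 · log₁₀[(Σ P·[cation]ₒ + Σ P·[anion]ᵢ) / (Σ P·[cation]ᵢ + Σ P·[anion]ₒ)]
Numerator = 1×9.86 + 25×133 + 0.23×33.8 = 3343
Denominator = 1×121 + 25×28.6 + 0.23×110 = 861.3
Vm = 61.7 · log₁₀(3.8809) = 61.7 × (0.5889) = 36.34 mV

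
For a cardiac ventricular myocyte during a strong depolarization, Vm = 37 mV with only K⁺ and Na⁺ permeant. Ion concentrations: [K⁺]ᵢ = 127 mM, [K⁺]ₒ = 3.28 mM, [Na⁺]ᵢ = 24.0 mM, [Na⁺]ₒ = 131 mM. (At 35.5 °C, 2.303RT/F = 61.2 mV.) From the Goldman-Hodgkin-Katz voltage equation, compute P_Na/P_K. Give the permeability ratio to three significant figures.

Let α = P_Na/P_K. GHK: Vm = 61.2·log₁₀[(Kₒ + α·Naₒ)/(Kᵢ + α·Naᵢ)].
10^(Vm/61.2) = 10^(37.0/61.2) = 4.0232
So 4.0232·(Kᵢ + α·Naᵢ) = Kₒ + α·Naₒ → α = (4.0232·127.0 − 3.28) / (131.0 − 4.0232·24.0)
α = (511 − 3.28) / (131.0 − 96.56) = 507.7/34.44 = 14.74

14.7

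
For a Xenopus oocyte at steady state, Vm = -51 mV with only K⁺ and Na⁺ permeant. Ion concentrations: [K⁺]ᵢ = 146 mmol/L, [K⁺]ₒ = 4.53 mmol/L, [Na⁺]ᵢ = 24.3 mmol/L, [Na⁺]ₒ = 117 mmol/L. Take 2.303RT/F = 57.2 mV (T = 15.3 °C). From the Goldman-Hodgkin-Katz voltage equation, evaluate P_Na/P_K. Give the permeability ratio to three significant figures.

Let α = P_Na/P_K. GHK: Vm = 57.2·log₁₀[(Kₒ + α·Naₒ)/(Kᵢ + α·Naᵢ)].
10^(Vm/57.2) = 10^(-51.0/57.2) = 0.12835
So 0.12835·(Kᵢ + α·Naᵢ) = Kₒ + α·Naₒ → α = (0.12835·146.0 − 4.53) / (117.0 − 0.12835·24.3)
α = (18.74 − 4.53) / (117.0 − 3.119) = 14.21/113.9 = 0.1248

0.125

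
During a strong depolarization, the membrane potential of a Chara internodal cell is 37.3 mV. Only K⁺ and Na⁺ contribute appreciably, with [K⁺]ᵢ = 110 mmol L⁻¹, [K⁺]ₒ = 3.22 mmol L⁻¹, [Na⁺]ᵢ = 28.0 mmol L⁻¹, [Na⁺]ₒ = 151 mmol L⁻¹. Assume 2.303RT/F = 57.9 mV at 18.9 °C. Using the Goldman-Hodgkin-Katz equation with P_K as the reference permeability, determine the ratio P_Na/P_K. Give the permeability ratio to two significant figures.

Let α = P_Na/P_K. GHK: Vm = 57.9·log₁₀[(Kₒ + α·Naₒ)/(Kᵢ + α·Naᵢ)].
10^(Vm/57.9) = 10^(37.3/57.9) = 4.4077
So 4.4077·(Kᵢ + α·Naᵢ) = Kₒ + α·Naₒ → α = (4.4077·110.0 − 3.22) / (151.0 − 4.4077·28.0)
α = (484.8 − 3.22) / (151.0 − 123.4) = 481.6/27.58 = 17.46

17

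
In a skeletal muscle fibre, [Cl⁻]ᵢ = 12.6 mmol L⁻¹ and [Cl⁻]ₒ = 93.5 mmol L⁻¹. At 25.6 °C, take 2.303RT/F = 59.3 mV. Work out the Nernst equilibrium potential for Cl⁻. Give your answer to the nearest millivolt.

E = (59.3/z) · log₁₀([Cl⁻]_out/[Cl⁻]_in) with z = -1.
For an anion, dividing by z = -1 reverses the sign.
= (59.3/-1) · log₁₀(93.5/12.6) = -59.30 · log₁₀(7.421)
= -59.30 · (0.8704) = -51.62 mV

-52 mV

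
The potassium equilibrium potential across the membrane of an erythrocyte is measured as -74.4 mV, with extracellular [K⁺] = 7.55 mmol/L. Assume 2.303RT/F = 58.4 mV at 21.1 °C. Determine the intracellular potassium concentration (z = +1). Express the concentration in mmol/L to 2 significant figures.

Nernst: E = (58.4/1) · log₁₀([out]/[in]), so log₁₀([out]/[in]) = -74.4 × 1 / 58.4 = -1.2740.
[out]/[in] = 10^(-1.2740) = 0.05321.
[in] = 7.55 / 0.05321 = 141.9 mmol/L.

140 mmol/L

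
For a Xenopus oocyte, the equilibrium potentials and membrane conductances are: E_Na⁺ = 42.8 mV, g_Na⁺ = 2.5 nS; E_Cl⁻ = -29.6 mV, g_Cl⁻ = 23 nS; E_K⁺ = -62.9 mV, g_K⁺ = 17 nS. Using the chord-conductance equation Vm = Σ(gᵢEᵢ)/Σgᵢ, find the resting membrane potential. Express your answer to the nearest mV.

-39 mV

Σ gᵢEᵢ = 2.5·(42.8) + 23·(-29.6) + 17·(-62.9) = -1643.10
Σ gᵢ = 2.5 + 23 + 17 = 42.5
Vm = -1643.10 / 42.5 = -38.66 mV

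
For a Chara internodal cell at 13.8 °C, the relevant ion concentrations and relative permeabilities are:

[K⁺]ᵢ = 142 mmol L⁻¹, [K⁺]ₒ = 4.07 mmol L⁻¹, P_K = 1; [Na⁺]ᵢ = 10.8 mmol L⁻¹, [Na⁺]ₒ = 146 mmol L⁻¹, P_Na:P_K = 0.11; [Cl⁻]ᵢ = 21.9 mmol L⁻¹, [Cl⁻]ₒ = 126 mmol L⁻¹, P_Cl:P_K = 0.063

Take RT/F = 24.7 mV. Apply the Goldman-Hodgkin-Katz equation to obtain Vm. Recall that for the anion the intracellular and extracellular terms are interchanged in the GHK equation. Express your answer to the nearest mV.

-48 mV

Vm = 24.7 · ln[(Σ P·[cation]ₒ + Σ P·[anion]ᵢ) / (Σ P·[cation]ᵢ + Σ P·[anion]ₒ)]
Numerator = 1×4.07 + 0.11×146 + 0.063×21.9 = 21.51
Denominator = 1×142 + 0.11×10.8 + 0.063×126 = 151.1
Vm = 24.7 · ln(0.14233) = 24.7 × (-1.9496) = -48.16 mV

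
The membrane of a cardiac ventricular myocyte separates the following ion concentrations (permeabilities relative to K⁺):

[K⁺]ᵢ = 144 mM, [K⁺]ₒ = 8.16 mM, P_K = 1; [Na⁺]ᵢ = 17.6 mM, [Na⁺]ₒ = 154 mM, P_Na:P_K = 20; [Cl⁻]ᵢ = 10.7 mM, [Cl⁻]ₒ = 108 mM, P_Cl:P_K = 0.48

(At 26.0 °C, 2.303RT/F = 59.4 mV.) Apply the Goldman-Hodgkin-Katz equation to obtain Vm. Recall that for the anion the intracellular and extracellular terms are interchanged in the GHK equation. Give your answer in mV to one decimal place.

Vm = 59.4 · log₁₀[(Σ P·[cation]ₒ + Σ P·[anion]ᵢ) / (Σ P·[cation]ᵢ + Σ P·[anion]ₒ)]
Numerator = 1×8.16 + 20×154 + 0.48×10.7 = 3093
Denominator = 1×144 + 20×17.6 + 0.48×108 = 547.8
Vm = 59.4 · log₁₀(5.6463) = 59.4 × (0.7518) = 44.66 mV

44.7 mV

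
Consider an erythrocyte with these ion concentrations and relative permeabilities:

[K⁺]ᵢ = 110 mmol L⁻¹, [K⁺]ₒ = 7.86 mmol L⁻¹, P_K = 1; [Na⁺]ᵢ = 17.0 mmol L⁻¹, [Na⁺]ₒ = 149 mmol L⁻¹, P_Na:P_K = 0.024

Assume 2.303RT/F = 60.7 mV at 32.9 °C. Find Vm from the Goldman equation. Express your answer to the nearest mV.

-60 mV

Vm = 60.7 · log₁₀[(Σ P·[cation]ₒ + Σ P·[anion]ᵢ) / (Σ P·[cation]ᵢ + Σ P·[anion]ₒ)]
Numerator = 1×7.86 + 0.024×149 = 11.44
Denominator = 1×110 + 0.024×17.0 = 110.4
Vm = 60.7 · log₁₀(0.10358) = 60.7 × (-0.9847) = -59.77 mV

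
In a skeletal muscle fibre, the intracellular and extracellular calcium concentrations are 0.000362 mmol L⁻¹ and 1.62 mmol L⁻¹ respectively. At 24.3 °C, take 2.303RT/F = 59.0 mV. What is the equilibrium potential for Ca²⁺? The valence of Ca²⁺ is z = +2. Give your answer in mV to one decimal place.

107.7 mV

E = (59.0/z) · log₁₀([Ca²⁺]_out/[Ca²⁺]_in) with z = +2.
= (59.0/2) · log₁₀(1.62/0.000362) = 29.50 · log₁₀(4475)
= 29.50 · (3.6508) = 107.70 mV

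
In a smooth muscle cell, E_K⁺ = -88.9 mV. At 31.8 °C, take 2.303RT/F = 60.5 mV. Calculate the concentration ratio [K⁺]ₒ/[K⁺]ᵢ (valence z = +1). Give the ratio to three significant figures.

log₁₀([out]/[in]) = E·z/(60.5) = -88.9 × 1 / 60.5 = -1.4694
[out]/[in] = 10^(-1.4694) = 0.03393

0.0339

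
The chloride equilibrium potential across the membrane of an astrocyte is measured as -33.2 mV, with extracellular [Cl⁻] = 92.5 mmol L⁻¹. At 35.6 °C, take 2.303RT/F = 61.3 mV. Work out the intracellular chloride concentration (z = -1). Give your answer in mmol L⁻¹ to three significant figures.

Nernst: E = (61.3/-1) · log₁₀([out]/[in]), so log₁₀([out]/[in]) = -33.2 × -1 / 61.3 = 0.5416.
[out]/[in] = 10^(0.5416) = 3.48.
[in] = 92.5 / 3.48 = 26.58 mmol L⁻¹.

26.6 mmol L⁻¹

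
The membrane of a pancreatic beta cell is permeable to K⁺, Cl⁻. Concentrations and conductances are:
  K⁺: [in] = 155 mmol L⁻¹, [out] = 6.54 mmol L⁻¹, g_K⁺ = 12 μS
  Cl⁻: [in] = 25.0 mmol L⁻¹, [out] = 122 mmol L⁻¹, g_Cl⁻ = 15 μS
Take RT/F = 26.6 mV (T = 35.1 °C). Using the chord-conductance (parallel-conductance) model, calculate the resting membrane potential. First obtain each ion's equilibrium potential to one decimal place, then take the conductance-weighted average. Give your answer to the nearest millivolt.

-61 mV

E_K⁺ = (26.6/1)·ln(6.54/155) = -84.2 mV
E_Cl⁻ = (26.6/-1)·ln(122/25.0) = -42.2 mV
Vm = (Σ gᵢEᵢ)/(Σ gᵢ) = (12·-84.2 + 15·-42.2) / (12 + 15)
= -1643.40 / 27 = -60.87 mV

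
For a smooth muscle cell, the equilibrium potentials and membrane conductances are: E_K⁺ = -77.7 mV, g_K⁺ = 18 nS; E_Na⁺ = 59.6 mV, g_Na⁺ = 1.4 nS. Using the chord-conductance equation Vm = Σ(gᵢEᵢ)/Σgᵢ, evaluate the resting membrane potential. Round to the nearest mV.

-68 mV

Σ gᵢEᵢ = 18·(-77.7) + 1.4·(59.6) = -1315.16
Σ gᵢ = 18 + 1.4 = 19.4
Vm = -1315.16 / 19.4 = -67.79 mV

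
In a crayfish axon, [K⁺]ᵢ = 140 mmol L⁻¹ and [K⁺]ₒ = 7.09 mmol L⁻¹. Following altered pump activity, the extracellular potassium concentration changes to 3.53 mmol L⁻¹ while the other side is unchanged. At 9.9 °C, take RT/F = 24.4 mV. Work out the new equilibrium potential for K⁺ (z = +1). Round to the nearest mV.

After the shift: [K⁺]_out = 3.53, [K⁺]_in = 140 mmol L⁻¹.
E_new = (24.4/1)·ln(3.53/140) = 24.40 · (-3.6803) = -89.80 mV

-90 mV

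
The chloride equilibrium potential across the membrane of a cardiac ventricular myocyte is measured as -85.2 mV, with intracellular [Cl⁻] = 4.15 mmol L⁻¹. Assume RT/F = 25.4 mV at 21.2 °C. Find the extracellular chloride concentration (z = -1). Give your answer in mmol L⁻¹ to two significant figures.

120 mmol L⁻¹

Nernst: E = (25.4/-1) · ln([out]/[in]), so ln([out]/[in]) = -85.2 × -1 / 25.4 = 3.3543.
[out]/[in] = e^(3.3543) = 28.63.
[out] = 28.63 × 4.15 = 118.8 mmol L⁻¹.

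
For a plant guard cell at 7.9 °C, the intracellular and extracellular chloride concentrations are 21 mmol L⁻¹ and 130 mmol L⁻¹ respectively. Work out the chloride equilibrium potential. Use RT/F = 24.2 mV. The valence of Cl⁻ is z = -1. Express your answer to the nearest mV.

E = (24.2/z) · ln([Cl⁻]_out/[Cl⁻]_in) with z = -1.
For an anion, dividing by z = -1 reverses the sign.
= (24.2/-1) · ln(130/21) = -24.20 · ln(6.19)
= -24.20 · (1.8230) = -44.12 mV

-44 mV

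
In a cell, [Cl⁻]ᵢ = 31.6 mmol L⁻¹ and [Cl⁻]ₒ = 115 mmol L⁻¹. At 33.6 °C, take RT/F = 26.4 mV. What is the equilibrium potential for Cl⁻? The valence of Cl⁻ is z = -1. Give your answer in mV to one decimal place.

-34.1 mV

E = (26.4/z) · ln([Cl⁻]_out/[Cl⁻]_in) with z = -1.
For an anion, dividing by z = -1 reverses the sign.
= (26.4/-1) · ln(115/31.6) = -26.40 · ln(3.639)
= -26.40 · (1.2918) = -34.10 mV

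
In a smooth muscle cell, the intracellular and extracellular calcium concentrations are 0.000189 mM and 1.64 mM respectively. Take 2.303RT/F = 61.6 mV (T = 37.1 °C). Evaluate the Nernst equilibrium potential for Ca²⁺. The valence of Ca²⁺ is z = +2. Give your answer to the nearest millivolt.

E = (61.6/z) · log₁₀([Ca²⁺]_out/[Ca²⁺]_in) with z = +2.
= (61.6/2) · log₁₀(1.64/0.000189) = 30.80 · log₁₀(8677)
= 30.80 · (3.9384) = 121.30 mV

121 mV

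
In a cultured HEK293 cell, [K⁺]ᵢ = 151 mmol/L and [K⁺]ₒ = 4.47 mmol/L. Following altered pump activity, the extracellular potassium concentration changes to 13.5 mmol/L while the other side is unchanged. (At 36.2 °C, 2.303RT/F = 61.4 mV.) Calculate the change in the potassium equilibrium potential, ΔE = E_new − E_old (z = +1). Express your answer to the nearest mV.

E_old = (61.4/1)·log₁₀(4.47/151) = -93.86 mV
E_new = (61.4/1)·log₁₀(13.5/151) = -64.39 mV
ΔE = -64.39 − (-93.86) = 29.47 mV

29 mV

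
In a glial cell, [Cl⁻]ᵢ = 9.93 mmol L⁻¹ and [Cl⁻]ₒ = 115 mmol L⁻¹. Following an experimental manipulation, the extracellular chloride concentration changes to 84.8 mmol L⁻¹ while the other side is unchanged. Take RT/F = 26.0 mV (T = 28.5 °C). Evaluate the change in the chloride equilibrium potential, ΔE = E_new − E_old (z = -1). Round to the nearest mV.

E_old = (26.0/-1)·ln(115/9.93) = -63.68 mV
E_new = (26.0/-1)·ln(84.8/9.93) = -55.76 mV
ΔE = -55.76 − (-63.68) = 7.92 mV

8 mV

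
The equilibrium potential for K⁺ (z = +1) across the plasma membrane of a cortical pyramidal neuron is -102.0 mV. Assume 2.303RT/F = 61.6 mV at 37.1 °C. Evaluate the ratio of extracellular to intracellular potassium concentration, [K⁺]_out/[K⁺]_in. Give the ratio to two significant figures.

0.022

log₁₀([out]/[in]) = E·z/(61.6) = -102.0 × 1 / 61.6 = -1.6558
[out]/[in] = 10^(-1.6558) = 0.02209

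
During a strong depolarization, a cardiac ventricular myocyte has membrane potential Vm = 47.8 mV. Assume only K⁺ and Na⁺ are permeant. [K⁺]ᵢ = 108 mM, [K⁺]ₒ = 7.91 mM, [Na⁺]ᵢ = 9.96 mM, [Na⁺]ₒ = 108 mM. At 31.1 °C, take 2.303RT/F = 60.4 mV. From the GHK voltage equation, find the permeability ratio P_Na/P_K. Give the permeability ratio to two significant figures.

14

Let α = P_Na/P_K. GHK: Vm = 60.4·log₁₀[(Kₒ + α·Naₒ)/(Kᵢ + α·Naᵢ)].
10^(Vm/60.4) = 10^(47.8/60.4) = 6.1857
So 6.1857·(Kᵢ + α·Naᵢ) = Kₒ + α·Naₒ → α = (6.1857·108.0 − 7.91) / (108.0 − 6.1857·9.96)
α = (668.1 − 7.91) / (108.0 − 61.61) = 660.1/46.39 = 14.23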